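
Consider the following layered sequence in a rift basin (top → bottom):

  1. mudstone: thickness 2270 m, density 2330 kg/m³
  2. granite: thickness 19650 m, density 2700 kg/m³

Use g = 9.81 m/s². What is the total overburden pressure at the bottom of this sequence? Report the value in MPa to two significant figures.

570 MPa

mudstone: 2330 kg/m³ × 9.81 m/s² × 2270 m = 5.189×10^7 Pa = 51.89 MPa
granite: 2700 kg/m³ × 9.81 m/s² × 19650 m = 5.205×10^8 Pa = 520.5 MPa
Total = 51.89 + 520.5 = 572.36 MPa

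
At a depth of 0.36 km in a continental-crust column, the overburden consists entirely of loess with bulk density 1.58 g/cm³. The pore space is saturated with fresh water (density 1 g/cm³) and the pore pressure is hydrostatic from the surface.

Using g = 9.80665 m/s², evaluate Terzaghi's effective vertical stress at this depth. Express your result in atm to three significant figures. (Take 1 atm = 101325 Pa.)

20.2 atm

Overburden (lithostatic) stress σ_v:
loess: 1580 kg/m³ × 9.80665 m/s² × 360 m = 5.578×10^6 Pa = 5.578 MPa
Pore pressure P_p = 1000 kg/m³ × 9.80665 m/s² × 360 m = 3.530×10^6 Pa = 3.530 MPa
Effective stress σ' = σ_v − P_p = 5.578 − 3.530 = 2.0476 MPa = 20.209 atm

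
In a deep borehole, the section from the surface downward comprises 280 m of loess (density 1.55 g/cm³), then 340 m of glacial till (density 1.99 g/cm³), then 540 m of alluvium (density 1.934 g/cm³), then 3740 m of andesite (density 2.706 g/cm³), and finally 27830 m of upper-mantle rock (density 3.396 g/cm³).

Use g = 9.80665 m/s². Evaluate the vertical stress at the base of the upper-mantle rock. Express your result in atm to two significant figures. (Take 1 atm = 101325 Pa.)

loess: 1550 kg/m³ × 9.80665 m/s² × 280 m = 4.256×10^6 Pa = 42.00 atm
glacial till: 1990 kg/m³ × 9.80665 m/s² × 340 m = 6.635×10^6 Pa = 65.48 atm
alluvium: 1934 kg/m³ × 9.80665 m/s² × 540 m = 1.024×10^7 Pa = 101.1 atm
andesite: 2706 kg/m³ × 9.80665 m/s² × 3740 m = 9.925×10^7 Pa = 979.5 atm
upper-mantle rock: 3396 kg/m³ × 9.80665 m/s² × 27830 m = 9.268×10^8 Pa = 9147 atm
Total = 42.00 + 65.48 + 101.1 + 979.5 + 9147 = 10335 atm

10000 atm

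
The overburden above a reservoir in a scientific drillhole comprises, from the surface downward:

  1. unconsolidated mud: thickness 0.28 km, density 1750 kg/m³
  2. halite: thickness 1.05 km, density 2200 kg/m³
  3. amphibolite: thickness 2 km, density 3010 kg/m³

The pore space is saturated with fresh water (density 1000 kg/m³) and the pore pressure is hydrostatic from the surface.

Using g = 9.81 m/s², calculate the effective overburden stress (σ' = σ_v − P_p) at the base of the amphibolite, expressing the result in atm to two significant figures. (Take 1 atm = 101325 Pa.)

Overburden (lithostatic) stress σ_v:
unconsolidated mud: 1750 kg/m³ × 9.81 m/s² × 280 m = 4.807×10^6 Pa = 4.807 MPa
halite: 2200 kg/m³ × 9.81 m/s² × 1050 m = 2.266×10^7 Pa = 22.66 MPa
amphibolite: 3010 kg/m³ × 9.81 m/s² × 2000 m = 5.906×10^7 Pa = 59.06 MPa
Total = 4.807 + 22.66 + 59.06 = 86.524 MPa
Pore pressure P_p = 1000 kg/m³ × 9.81 m/s² × 3330 m = 3.267×10^7 Pa = 32.67 MPa
Effective stress σ' = σ_v − P_p = 86.52 − 32.67 = 53.857 MPa = 531.53 atm

530 atm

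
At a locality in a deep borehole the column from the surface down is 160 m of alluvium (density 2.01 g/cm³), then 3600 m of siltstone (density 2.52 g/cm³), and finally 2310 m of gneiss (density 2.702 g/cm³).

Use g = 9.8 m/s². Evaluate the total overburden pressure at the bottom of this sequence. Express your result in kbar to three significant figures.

1.53 kbar

alluvium: 2010 kg/m³ × 9.8 m/s² × 160 m = 3.152×10^6 Pa = 0.03152 kbar
siltstone: 2520 kg/m³ × 9.8 m/s² × 3600 m = 8.891×10^7 Pa = 0.8891 kbar
gneiss: 2702 kg/m³ × 9.8 m/s² × 2310 m = 6.117×10^7 Pa = 0.6117 kbar
Total = 0.03152 + 0.8891 + 0.6117 = 1.5323 kbar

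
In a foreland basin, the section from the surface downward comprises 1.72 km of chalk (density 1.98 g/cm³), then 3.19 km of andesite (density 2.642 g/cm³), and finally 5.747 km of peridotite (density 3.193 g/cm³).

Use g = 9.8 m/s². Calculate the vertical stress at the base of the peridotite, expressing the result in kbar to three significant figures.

chalk: 1980 kg/m³ × 9.8 m/s² × 1720 m = 3.337×10^7 Pa = 0.3337 kbar
andesite: 2642 kg/m³ × 9.8 m/s² × 3190 m = 8.259×10^7 Pa = 0.8259 kbar
peridotite: 3193 kg/m³ × 9.8 m/s² × 5747 m = 1.798×10^8 Pa = 1.798 kbar
Total = 0.3337 + 0.8259 + 1.798 = 2.9580 kbar

2.96 kbar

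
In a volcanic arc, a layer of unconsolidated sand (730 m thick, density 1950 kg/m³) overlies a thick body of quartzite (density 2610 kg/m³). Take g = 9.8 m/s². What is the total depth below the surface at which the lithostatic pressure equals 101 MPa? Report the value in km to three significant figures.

Pressure at base of upper layers: 1950×9.8×730 = 1.395×10^7 Pa = 13.95 MPa
Remaining pressure to be supplied by quartzite: 1.010×10^8 − 1.395×10^7 = 8.705×10^7 Pa
Additional depth in quartzite = 8.705×10^7 Pa / (2610 kg/m³ × 9.8 m/s²) = 3403.3 m
Total depth = 730 m + 3403.3 m = 4133.3 m
= 4.1333 km

4.13 km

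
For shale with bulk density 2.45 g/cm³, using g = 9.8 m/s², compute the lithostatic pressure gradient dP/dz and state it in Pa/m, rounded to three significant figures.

dP/dz = ρg = 2450 kg/m³ × 9.8 m/s² = 24010 Pa/m

24000 Pa/m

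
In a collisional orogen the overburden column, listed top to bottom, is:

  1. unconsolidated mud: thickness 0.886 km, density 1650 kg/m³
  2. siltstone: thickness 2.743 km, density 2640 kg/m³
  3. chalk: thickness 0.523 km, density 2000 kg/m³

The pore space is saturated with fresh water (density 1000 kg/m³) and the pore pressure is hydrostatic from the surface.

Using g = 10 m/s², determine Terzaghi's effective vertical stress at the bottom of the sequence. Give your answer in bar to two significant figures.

Overburden (lithostatic) stress σ_v:
unconsolidated mud: 1650 kg/m³ × 10 m/s² × 886 m = 1.462×10^7 Pa = 14.62 MPa
siltstone: 2640 kg/m³ × 10 m/s² × 2743 m = 7.242×10^7 Pa = 72.42 MPa
chalk: 2000 kg/m³ × 10 m/s² × 523 m = 1.046×10^7 Pa = 10.46 MPa
Total = 14.62 + 72.42 + 10.46 = 97.494 MPa
Pore pressure P_p = 1000 kg/m³ × 10 m/s² × 4152 m = 4.152×10^7 Pa = 41.52 MPa
Effective stress σ' = σ_v − P_p = 97.49 − 41.52 = 55.974 MPa = 559.74 bar

560 bar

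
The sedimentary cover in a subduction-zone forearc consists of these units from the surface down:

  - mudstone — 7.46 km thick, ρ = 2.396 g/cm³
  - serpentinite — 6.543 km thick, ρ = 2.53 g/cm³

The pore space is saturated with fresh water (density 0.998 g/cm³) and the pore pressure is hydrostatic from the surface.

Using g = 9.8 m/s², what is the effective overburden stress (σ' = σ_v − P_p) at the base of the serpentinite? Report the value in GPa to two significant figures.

0.20 GPa

Overburden (lithostatic) stress σ_v:
mudstone: 2396 kg/m³ × 9.8 m/s² × 7460 m = 1.752×10^8 Pa = 175.2 MPa
serpentinite: 2530 kg/m³ × 9.8 m/s² × 6543 m = 1.622×10^8 Pa = 162.2 MPa
Total = 175.2 + 162.2 = 337.39 MPa
Pore pressure P_p = 998 kg/m³ × 9.8 m/s² × 14003 m = 1.370×10^8 Pa = 137.0 MPa
Effective stress σ' = σ_v − P_p = 337.4 − 137.0 = 200.44 MPa = 0.20044 GPa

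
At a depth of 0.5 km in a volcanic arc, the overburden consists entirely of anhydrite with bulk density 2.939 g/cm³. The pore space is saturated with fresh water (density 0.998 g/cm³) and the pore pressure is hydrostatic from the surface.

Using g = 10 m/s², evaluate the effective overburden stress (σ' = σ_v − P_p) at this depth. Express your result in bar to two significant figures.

97 bar

Overburden (lithostatic) stress σ_v:
anhydrite: 2939 kg/m³ × 10 m/s² × 500 m = 1.470×10^7 Pa = 14.70 MPa
Pore pressure P_p = 998 kg/m³ × 10 m/s² × 500 m = 4.990×10^6 Pa = 4.990 MPa
Effective stress σ' = σ_v − P_p = 14.70 − 4.990 = 9.7050 MPa = 97.050 bar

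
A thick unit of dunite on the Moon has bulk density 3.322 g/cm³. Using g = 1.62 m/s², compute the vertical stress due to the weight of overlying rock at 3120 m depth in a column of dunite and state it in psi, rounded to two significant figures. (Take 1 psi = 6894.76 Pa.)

dunite: 3322 kg/m³ × 1.62 m/s² × 3120 m = 1.679×10^7 Pa = 2435 psi

2400 psi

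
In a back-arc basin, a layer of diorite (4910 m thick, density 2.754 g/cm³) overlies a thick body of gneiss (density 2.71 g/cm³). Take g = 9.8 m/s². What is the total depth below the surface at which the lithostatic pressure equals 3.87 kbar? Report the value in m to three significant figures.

14500 m

Pressure at base of upper layers: 2754×9.8×4910 = 1.325×10^8 Pa = 1.325 kbar
Remaining pressure to be supplied by gneiss: 3.870×10^8 − 1.325×10^8 = 2.545×10^8 Pa
Additional depth in gneiss = 2.545×10^8 Pa / (2710 kg/m³ × 9.8 m/s²) = 9582.2 m
Total depth = 4910 m + 9582.2 m = 14492 m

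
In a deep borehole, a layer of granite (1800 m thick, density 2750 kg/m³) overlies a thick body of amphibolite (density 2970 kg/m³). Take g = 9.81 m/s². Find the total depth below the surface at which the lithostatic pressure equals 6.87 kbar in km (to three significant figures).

Pressure at base of upper layers: 2750×9.81×1800 = 4.856×10^7 Pa = 0.4856 kbar
Remaining pressure to be supplied by amphibolite: 6.870×10^8 − 4.856×10^7 = 6.384×10^8 Pa
Additional depth in amphibolite = 6.384×10^8 Pa / (2970 kg/m³ × 9.81 m/s²) = 21913 m
Total depth = 1800 m + 21913 m = 23713 m
= 23.713 km

23.7 km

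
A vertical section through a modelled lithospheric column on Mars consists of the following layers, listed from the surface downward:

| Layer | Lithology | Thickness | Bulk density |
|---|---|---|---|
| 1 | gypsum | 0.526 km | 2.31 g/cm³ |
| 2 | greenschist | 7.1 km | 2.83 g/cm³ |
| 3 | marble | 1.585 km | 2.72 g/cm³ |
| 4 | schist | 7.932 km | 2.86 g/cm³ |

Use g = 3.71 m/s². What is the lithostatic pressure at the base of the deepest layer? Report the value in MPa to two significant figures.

180 MPa

gypsum: 2310 kg/m³ × 3.71 m/s² × 526 m = 4.508×10^6 Pa = 4.508 MPa
greenschist: 2830 kg/m³ × 3.71 m/s² × 7100 m = 7.455×10^7 Pa = 74.55 MPa
marble: 2720 kg/m³ × 3.71 m/s² × 1585 m = 1.599×10^7 Pa = 15.99 MPa
schist: 2860 kg/m³ × 3.71 m/s² × 7932 m = 8.416×10^7 Pa = 84.16 MPa
Total = 4.508 + 74.55 + 15.99 + 84.16 = 179.21 MPa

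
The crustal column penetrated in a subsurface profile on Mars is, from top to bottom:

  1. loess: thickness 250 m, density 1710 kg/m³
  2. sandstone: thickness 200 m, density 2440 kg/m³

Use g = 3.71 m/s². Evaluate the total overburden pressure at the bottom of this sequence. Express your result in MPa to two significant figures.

loess: 1710 kg/m³ × 3.71 m/s² × 250 m = 1.586×10^6 Pa = 1.586 MPa
sandstone: 2440 kg/m³ × 3.71 m/s² × 200 m = 1.810×10^6 Pa = 1.810 MPa
Total = 1.586 + 1.810 = 3.3965 MPa

3.4 MPa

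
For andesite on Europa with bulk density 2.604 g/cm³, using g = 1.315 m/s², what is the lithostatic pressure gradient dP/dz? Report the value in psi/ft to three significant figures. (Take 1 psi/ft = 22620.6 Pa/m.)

0.151 psi/ft

dP/dz = ρg = 2604 kg/m³ × 1.315 m/s² = 3424.3 Pa/m
= 3424.3 Pa/m × (1 psi/ft / 22621 Pa/m) = 0.15138 psi/ft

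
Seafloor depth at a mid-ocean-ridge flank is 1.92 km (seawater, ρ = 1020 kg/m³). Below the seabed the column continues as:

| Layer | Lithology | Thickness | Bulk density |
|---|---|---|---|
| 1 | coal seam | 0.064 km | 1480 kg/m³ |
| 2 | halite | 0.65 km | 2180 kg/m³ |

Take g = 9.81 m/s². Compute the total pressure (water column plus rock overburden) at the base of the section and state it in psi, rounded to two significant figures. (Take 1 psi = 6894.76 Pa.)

seawater: 1020 kg/m³ × 9.81 m/s² × 1920 m = 1.921×10^7 Pa = 2786 psi
coal seam: 1480 kg/m³ × 9.81 m/s² × 64 m = 9.292×10^5 Pa = 134.8 psi
halite: 2180 kg/m³ × 9.81 m/s² × 650 m = 1.390×10^7 Pa = 2016 psi
Total = 2786 + 134.8 + 2016 = 4937.4 psi

4900 psi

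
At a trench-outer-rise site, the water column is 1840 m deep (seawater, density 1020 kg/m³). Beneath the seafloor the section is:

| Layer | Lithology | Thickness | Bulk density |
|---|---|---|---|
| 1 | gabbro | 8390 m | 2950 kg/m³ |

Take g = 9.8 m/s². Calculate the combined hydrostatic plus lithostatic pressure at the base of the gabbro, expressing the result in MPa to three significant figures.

seawater: 1020 kg/m³ × 9.8 m/s² × 1840 m = 1.839×10^7 Pa = 18.39 MPa
gabbro: 2950 kg/m³ × 9.8 m/s² × 8390 m = 2.426×10^8 Pa = 242.6 MPa
Total = 18.39 + 242.6 = 260.95 MPa

261 MPa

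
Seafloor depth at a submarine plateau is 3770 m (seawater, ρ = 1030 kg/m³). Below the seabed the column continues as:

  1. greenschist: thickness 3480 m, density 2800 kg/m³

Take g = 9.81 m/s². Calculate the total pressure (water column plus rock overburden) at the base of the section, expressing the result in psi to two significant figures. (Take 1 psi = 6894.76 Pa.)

19000 psi

seawater: 1030 kg/m³ × 9.81 m/s² × 3770 m = 3.809×10^7 Pa = 5525 psi
greenschist: 2800 kg/m³ × 9.81 m/s² × 3480 m = 9.559×10^7 Pa = 13864 psi
Total = 5525 + 13864 = 19389 psi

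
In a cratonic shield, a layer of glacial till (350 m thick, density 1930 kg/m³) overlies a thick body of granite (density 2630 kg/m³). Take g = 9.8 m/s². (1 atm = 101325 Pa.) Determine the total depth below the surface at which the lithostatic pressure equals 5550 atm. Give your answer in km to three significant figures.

Pressure at base of upper layers: 1930×9.8×350 = 6.620×10^6 Pa = 65.33 atm
Remaining pressure to be supplied by granite: 5.624×10^8 − 6.620×10^6 = 5.557×10^8 Pa
Additional depth in granite = 5.557×10^8 Pa / (2630 kg/m³ × 9.8 m/s²) = 21562 m
Total depth = 350 m + 21562 m = 21912 m
= 21.912 km

21.9 km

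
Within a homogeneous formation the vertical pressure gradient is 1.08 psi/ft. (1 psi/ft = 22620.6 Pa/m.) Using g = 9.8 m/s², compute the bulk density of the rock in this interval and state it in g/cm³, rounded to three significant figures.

2.49 g/cm³

ρ = (dP/dz)/g = 1.08 psi/ft / 9.8 m/s² = 24430 Pa/m / 9.8 m/s² = 2492.9 kg/m³
= 2.493 g/cm³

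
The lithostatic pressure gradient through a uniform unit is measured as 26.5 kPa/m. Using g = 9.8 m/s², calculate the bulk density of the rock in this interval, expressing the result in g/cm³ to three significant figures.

2.70 g/cm³

ρ = (dP/dz)/g = 26.5 kPa/m / 9.8 m/s² = 26500 Pa/m / 9.8 m/s² = 2704.1 kg/m³
= 2.704 g/cm³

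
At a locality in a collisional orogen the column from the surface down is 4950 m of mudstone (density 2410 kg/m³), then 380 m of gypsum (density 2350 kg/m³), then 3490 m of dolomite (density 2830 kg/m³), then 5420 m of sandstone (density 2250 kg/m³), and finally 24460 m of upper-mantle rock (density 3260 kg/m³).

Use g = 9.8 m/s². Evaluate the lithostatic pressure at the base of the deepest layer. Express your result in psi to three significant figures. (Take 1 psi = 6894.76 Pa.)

mudstone: 2410 kg/m³ × 9.8 m/s² × 4950 m = 1.169×10^8 Pa = 16956 psi
gypsum: 2350 kg/m³ × 9.8 m/s² × 380 m = 8.751×10^6 Pa = 1269 psi
dolomite: 2830 kg/m³ × 9.8 m/s² × 3490 m = 9.679×10^7 Pa = 14038 psi
sandstone: 2250 kg/m³ × 9.8 m/s² × 5420 m = 1.195×10^8 Pa = 17334 psi
upper-mantle rock: 3260 kg/m³ × 9.8 m/s² × 24460 m = 7.814×10^8 Pa = 1.133×10^5 psi
Total = 16956 + 1269 + 14038 + 17334 + 1.133×10^5 = 1.6294×10^5 psi

163000 psi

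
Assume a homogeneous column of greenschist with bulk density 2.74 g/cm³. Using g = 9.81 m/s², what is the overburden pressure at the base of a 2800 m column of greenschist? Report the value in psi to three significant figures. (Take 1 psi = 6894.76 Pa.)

greenschist: 2740 kg/m³ × 9.81 m/s² × 2800 m = 7.526×10^7 Pa = 10916 psi

10900 psi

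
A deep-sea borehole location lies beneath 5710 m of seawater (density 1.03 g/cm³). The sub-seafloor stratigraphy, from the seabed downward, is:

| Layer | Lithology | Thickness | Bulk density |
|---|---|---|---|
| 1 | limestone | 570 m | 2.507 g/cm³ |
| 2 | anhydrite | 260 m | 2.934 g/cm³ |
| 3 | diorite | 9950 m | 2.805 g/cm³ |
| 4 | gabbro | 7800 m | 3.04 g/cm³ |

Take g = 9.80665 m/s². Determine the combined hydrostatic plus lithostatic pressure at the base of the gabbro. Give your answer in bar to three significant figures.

seawater: 1030 kg/m³ × 9.80665 m/s² × 5710 m = 5.768×10^7 Pa = 576.8 bar
limestone: 2507 kg/m³ × 9.80665 m/s² × 570 m = 1.401×10^7 Pa = 140.1 bar
anhydrite: 2934 kg/m³ × 9.80665 m/s² × 260 m = 7.481×10^6 Pa = 74.81 bar
diorite: 2805 kg/m³ × 9.80665 m/s² × 9950 m = 2.737×10^8 Pa = 2737 bar
gabbro: 3040 kg/m³ × 9.80665 m/s² × 7800 m = 2.325×10^8 Pa = 2325 bar
Total = 576.8 + 140.1 + 74.81 + 2737 + 2325 = 5854.1 bar

5850 bar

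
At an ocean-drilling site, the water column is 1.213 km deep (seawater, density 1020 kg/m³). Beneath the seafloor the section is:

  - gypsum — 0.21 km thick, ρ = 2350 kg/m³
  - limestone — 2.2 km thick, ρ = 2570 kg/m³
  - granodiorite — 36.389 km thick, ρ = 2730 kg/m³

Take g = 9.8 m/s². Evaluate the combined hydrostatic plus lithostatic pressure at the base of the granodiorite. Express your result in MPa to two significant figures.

1000 MPa

seawater: 1020 kg/m³ × 9.8 m/s² × 1213 m = 1.213×10^7 Pa = 12.13 MPa
gypsum: 2350 kg/m³ × 9.8 m/s² × 210 m = 4.836×10^6 Pa = 4.836 MPa
limestone: 2570 kg/m³ × 9.8 m/s² × 2200 m = 5.541×10^7 Pa = 55.41 MPa
granodiorite: 2730 kg/m³ × 9.8 m/s² × 36389 m = 9.736×10^8 Pa = 973.6 MPa
Total = 12.13 + 4.836 + 55.41 + 973.6 = 1045.9 MPa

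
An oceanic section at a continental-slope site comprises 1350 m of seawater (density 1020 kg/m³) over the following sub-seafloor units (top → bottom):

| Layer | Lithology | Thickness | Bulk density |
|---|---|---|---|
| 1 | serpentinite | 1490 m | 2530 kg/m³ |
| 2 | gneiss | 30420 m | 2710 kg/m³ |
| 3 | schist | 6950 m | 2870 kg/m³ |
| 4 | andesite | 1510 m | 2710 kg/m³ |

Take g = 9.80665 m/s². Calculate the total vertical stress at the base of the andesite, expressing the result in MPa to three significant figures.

seawater: 1020 kg/m³ × 9.80665 m/s² × 1350 m = 1.350×10^7 Pa = 13.50 MPa
serpentinite: 2530 kg/m³ × 9.80665 m/s² × 1490 m = 3.697×10^7 Pa = 36.97 MPa
gneiss: 2710 kg/m³ × 9.80665 m/s² × 30420 m = 8.084×10^8 Pa = 808.4 MPa
schist: 2870 kg/m³ × 9.80665 m/s² × 6950 m = 1.956×10^8 Pa = 195.6 MPa
andesite: 2710 kg/m³ × 9.80665 m/s² × 1510 m = 4.013×10^7 Pa = 40.13 MPa
Total = 13.50 + 36.97 + 808.4 + 195.6 + 40.13 = 1094.7 MPa

1090 MPa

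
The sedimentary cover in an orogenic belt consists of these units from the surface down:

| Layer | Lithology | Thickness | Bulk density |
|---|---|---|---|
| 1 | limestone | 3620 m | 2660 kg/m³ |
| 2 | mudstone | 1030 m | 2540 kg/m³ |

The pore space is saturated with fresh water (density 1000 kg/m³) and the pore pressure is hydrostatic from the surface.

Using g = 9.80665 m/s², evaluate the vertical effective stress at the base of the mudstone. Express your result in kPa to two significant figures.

Overburden (lithostatic) stress σ_v:
limestone: 2660 kg/m³ × 9.80665 m/s² × 3620 m = 9.443×10^7 Pa = 94.43 MPa
mudstone: 2540 kg/m³ × 9.80665 m/s² × 1030 m = 2.566×10^7 Pa = 25.66 MPa
Total = 94.43 + 25.66 = 120.09 MPa
Pore pressure P_p = 1000 kg/m³ × 9.80665 m/s² × 4650 m = 4.560×10^7 Pa = 45.60 MPa
Effective stress σ' = σ_v − P_p = 120.1 − 45.60 = 74.485 MPa = 74485 kPa

74000 kPa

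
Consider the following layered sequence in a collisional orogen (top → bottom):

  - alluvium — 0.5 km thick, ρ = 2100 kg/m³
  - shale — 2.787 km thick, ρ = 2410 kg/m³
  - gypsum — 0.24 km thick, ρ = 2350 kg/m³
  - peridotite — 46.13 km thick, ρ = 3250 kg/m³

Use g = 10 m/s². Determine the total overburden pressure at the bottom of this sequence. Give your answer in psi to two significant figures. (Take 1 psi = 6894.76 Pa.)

230000 psi

alluvium: 2100 kg/m³ × 10 m/s² × 500 m = 1.050×10^7 Pa = 1523 psi
shale: 2410 kg/m³ × 10 m/s² × 2787 m = 6.717×10^7 Pa = 9742 psi
gypsum: 2350 kg/m³ × 10 m/s² × 240 m = 5.640×10^6 Pa = 818.0 psi
peridotite: 3250 kg/m³ × 10 m/s² × 46130 m = 1.499×10^9 Pa = 2.174×10^5 psi
Total = 1523 + 9742 + 818.0 + 2.174×10^5 = 2.2953×10^5 psi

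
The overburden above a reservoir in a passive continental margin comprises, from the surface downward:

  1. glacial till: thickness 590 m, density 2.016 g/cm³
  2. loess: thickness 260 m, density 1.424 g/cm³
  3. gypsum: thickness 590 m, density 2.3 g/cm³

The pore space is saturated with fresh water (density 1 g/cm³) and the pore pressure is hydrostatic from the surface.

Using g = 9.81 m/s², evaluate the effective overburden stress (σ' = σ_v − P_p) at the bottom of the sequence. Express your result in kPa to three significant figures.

14500 kPa

Overburden (lithostatic) stress σ_v:
glacial till: 2016 kg/m³ × 9.81 m/s² × 590 m = 1.167×10^7 Pa = 11.67 MPa
loess: 1424 kg/m³ × 9.81 m/s² × 260 m = 3.632×10^6 Pa = 3.632 MPa
gypsum: 2300 kg/m³ × 9.81 m/s² × 590 m = 1.331×10^7 Pa = 13.31 MPa
Total = 11.67 + 3.632 + 13.31 = 28.613 MPa
Pore pressure P_p = 1000 kg/m³ × 9.81 m/s² × 1440 m = 1.413×10^7 Pa = 14.13 MPa
Effective stress σ' = σ_v − P_p = 28.61 − 14.13 = 14.486 MPa = 14486 kPa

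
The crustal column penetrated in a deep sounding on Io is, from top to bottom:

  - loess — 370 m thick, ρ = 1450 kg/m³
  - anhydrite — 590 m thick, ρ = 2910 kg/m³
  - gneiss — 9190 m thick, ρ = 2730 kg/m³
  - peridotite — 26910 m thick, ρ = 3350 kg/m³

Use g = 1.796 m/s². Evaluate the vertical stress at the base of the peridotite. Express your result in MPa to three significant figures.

loess: 1450 kg/m³ × 1.796 m/s² × 370 m = 9.636×10^5 Pa = 0.9636 MPa
anhydrite: 2910 kg/m³ × 1.796 m/s² × 590 m = 3.084×10^6 Pa = 3.084 MPa
gneiss: 2730 kg/m³ × 1.796 m/s² × 9190 m = 4.506×10^7 Pa = 45.06 MPa
peridotite: 3350 kg/m³ × 1.796 m/s² × 26910 m = 1.619×10^8 Pa = 161.9 MPa
Total = 0.9636 + 3.084 + 45.06 + 161.9 = 211.01 MPa

211 MPa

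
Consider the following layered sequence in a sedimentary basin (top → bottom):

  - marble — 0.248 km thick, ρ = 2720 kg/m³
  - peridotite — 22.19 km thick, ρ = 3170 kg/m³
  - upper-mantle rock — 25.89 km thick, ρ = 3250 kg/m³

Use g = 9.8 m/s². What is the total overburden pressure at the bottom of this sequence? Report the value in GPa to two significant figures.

marble: 2720 kg/m³ × 9.8 m/s² × 248 m = 6.611×10^6 Pa = 6.611×10^-3 GPa
peridotite: 3170 kg/m³ × 9.8 m/s² × 22190 m = 6.894×10^8 Pa = 0.6894 GPa
upper-mantle rock: 3250 kg/m³ × 9.8 m/s² × 25890 m = 8.246×10^8 Pa = 0.8246 GPa
Total = 6.611×10^-3 + 0.6894 + 0.8246 = 1.5206 GPa

1.5 GPa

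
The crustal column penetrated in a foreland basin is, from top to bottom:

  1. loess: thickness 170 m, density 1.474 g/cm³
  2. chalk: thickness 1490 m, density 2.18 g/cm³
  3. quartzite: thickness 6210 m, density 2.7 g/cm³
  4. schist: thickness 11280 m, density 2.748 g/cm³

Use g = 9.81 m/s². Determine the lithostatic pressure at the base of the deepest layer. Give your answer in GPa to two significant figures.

0.50 GPa

loess: 1474 kg/m³ × 9.81 m/s² × 170 m = 2.458×10^6 Pa = 2.458×10^-3 GPa
chalk: 2180 kg/m³ × 9.81 m/s² × 1490 m = 3.186×10^7 Pa = 0.03186 GPa
quartzite: 2700 kg/m³ × 9.81 m/s² × 6210 m = 1.645×10^8 Pa = 0.1645 GPa
schist: 2748 kg/m³ × 9.81 m/s² × 11280 m = 3.041×10^8 Pa = 0.3041 GPa
Total = 2.458×10^-3 + 0.03186 + 0.1645 + 0.3041 = 0.50289 GPa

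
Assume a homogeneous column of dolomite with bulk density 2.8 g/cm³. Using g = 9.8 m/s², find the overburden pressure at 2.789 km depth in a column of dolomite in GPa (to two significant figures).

0.077 GPa

dolomite: 2800 kg/m³ × 9.8 m/s² × 2789 m = 7.653×10^7 Pa = 0.07653 GPa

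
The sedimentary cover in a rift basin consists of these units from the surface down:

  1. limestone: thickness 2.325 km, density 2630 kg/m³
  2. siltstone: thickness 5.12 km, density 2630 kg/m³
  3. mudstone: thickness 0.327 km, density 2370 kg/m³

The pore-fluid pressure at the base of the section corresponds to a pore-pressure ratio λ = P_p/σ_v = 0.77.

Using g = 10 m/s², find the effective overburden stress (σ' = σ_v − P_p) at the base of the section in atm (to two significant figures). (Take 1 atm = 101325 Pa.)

460 atm

Overburden (lithostatic) stress σ_v:
limestone: 2630 kg/m³ × 10 m/s² × 2325 m = 6.115×10^7 Pa = 61.15 MPa
siltstone: 2630 kg/m³ × 10 m/s² × 5120 m = 1.347×10^8 Pa = 134.7 MPa
mudstone: 2370 kg/m³ × 10 m/s² × 327 m = 7.750×10^6 Pa = 7.750 MPa
Total = 61.15 + 134.7 + 7.750 = 203.55 MPa
Pore pressure P_p = λ·σ_v = 0.77 × 203.6 MPa = 156.7 MPa
Effective stress σ' = σ_v − P_p = 203.6 − 156.7 = 46.817 MPa = 462.05 atm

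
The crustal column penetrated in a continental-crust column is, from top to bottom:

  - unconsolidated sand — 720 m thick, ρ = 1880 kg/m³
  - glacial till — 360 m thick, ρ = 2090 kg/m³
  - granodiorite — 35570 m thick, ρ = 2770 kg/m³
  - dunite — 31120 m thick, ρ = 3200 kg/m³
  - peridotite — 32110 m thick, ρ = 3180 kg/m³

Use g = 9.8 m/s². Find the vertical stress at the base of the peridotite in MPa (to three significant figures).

2960 MPa

unconsolidated sand: 1880 kg/m³ × 9.8 m/s² × 720 m = 1.327×10^7 Pa = 13.27 MPa
glacial till: 2090 kg/m³ × 9.8 m/s² × 360 m = 7.374×10^6 Pa = 7.374 MPa
granodiorite: 2770 kg/m³ × 9.8 m/s² × 35570 m = 9.656×10^8 Pa = 965.6 MPa
dunite: 3200 kg/m³ × 9.8 m/s² × 31120 m = 9.759×10^8 Pa = 975.9 MPa
peridotite: 3180 kg/m³ × 9.8 m/s² × 32110 m = 1.001×10^9 Pa = 1001 MPa
Total = 13.27 + 7.374 + 965.6 + 975.9 + 1001 = 2962.8 MPa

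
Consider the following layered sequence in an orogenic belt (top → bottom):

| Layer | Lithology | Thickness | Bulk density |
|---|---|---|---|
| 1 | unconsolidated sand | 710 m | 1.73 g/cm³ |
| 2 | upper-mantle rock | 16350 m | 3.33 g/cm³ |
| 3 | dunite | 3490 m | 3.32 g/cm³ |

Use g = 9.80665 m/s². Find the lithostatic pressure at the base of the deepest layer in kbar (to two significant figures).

6.6 kbar

unconsolidated sand: 1730 kg/m³ × 9.80665 m/s² × 710 m = 1.205×10^7 Pa = 0.1205 kbar
upper-mantle rock: 3330 kg/m³ × 9.80665 m/s² × 16350 m = 5.339×10^8 Pa = 5.339 kbar
dunite: 3320 kg/m³ × 9.80665 m/s² × 3490 m = 1.136×10^8 Pa = 1.136 kbar
Total = 0.1205 + 5.339 + 1.136 = 6.5960 kbar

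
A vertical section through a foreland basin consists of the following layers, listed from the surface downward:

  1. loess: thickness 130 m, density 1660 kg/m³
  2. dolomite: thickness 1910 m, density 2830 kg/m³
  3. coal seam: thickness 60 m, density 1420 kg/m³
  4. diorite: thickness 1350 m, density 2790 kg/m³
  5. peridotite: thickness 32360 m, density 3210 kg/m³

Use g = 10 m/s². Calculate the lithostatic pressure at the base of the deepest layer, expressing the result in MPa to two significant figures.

1100 MPa

loess: 1660 kg/m³ × 10 m/s² × 130 m = 2.158×10^6 Pa = 2.158 MPa
dolomite: 2830 kg/m³ × 10 m/s² × 1910 m = 5.405×10^7 Pa = 54.05 MPa
coal seam: 1420 kg/m³ × 10 m/s² × 60 m = 8.520×10^5 Pa = 0.8520 MPa
diorite: 2790 kg/m³ × 10 m/s² × 1350 m = 3.767×10^7 Pa = 37.66 MPa
peridotite: 3210 kg/m³ × 10 m/s² × 32360 m = 1.039×10^9 Pa = 1039 MPa
Total = 2.158 + 54.05 + 0.8520 + 37.66 + 1039 = 1133.5 MPa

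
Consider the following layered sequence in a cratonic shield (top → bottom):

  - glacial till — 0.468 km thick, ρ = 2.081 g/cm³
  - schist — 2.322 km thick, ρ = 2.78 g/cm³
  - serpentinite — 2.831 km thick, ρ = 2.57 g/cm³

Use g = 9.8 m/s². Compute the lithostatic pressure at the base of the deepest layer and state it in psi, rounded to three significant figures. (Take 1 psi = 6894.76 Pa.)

glacial till: 2081 kg/m³ × 9.8 m/s² × 468 m = 9.544×10^6 Pa = 1384 psi
schist: 2780 kg/m³ × 9.8 m/s² × 2322 m = 6.326×10^7 Pa = 9175 psi
serpentinite: 2570 kg/m³ × 9.8 m/s² × 2831 m = 7.130×10^7 Pa = 10341 psi
Total = 1384 + 9175 + 10341 = 20901 psi

20900 psi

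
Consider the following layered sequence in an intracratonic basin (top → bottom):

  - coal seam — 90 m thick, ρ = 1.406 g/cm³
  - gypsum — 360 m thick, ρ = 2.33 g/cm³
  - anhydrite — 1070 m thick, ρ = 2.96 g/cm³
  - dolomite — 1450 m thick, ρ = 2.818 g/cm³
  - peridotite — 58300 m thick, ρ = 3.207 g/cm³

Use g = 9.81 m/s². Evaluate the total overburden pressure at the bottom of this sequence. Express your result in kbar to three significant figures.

coal seam: 1406 kg/m³ × 9.81 m/s² × 90 m = 1.241×10^6 Pa = 0.01241 kbar
gypsum: 2330 kg/m³ × 9.81 m/s² × 360 m = 8.229×10^6 Pa = 0.08229 kbar
anhydrite: 2960 kg/m³ × 9.81 m/s² × 1070 m = 3.107×10^7 Pa = 0.3107 kbar
dolomite: 2818 kg/m³ × 9.81 m/s² × 1450 m = 4.008×10^7 Pa = 0.4008 kbar
peridotite: 3207 kg/m³ × 9.81 m/s² × 58300 m = 1.834×10^9 Pa = 18.34 kbar
Total = 0.01241 + 0.08229 + 0.3107 + 0.4008 + 18.34 = 19.148 kbar

19.1 kbar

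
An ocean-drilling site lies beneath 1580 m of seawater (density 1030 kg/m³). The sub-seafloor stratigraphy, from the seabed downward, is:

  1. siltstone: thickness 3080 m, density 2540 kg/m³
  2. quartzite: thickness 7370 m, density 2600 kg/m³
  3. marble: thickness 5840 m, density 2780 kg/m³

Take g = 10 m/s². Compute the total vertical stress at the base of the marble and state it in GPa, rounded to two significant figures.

seawater: 1030 kg/m³ × 10 m/s² × 1580 m = 1.627×10^7 Pa = 0.01627 GPa
siltstone: 2540 kg/m³ × 10 m/s² × 3080 m = 7.823×10^7 Pa = 0.07823 GPa
quartzite: 2600 kg/m³ × 10 m/s² × 7370 m = 1.916×10^8 Pa = 0.1916 GPa
marble: 2780 kg/m³ × 10 m/s² × 5840 m = 1.624×10^8 Pa = 0.1624 GPa
Total = 0.01627 + 0.07823 + 0.1916 + 0.1624 = 0.44848 GPa

0.45 GPa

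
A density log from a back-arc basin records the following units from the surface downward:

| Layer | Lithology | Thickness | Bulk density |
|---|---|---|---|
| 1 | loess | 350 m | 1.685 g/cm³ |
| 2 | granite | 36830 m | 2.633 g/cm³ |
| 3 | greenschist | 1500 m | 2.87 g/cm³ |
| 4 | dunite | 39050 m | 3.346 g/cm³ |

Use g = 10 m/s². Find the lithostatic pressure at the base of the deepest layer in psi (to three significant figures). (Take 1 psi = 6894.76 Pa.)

337000 psi

loess: 1685 kg/m³ × 10 m/s² × 350 m = 5.897×10^6 Pa = 855.4 psi
granite: 2633 kg/m³ × 10 m/s² × 36830 m = 9.697×10^8 Pa = 1.406×10^5 psi
greenschist: 2870 kg/m³ × 10 m/s² × 1500 m = 4.305×10^7 Pa = 6244 psi
dunite: 3346 kg/m³ × 10 m/s² × 39050 m = 1.307×10^9 Pa = 1.895×10^5 psi
Total = 855.4 + 1.406×10^5 + 6244 + 1.895×10^5 = 3.3726×10^5 psi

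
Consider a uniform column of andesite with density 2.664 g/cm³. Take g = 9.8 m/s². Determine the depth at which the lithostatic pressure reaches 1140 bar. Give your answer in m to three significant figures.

4370 m

h = P/(ρg) = 1140 bar / (2664 kg/m³ × 9.8 m/s²) = 1.140×10^8 Pa / 26107 Pa/m = 4366.6 m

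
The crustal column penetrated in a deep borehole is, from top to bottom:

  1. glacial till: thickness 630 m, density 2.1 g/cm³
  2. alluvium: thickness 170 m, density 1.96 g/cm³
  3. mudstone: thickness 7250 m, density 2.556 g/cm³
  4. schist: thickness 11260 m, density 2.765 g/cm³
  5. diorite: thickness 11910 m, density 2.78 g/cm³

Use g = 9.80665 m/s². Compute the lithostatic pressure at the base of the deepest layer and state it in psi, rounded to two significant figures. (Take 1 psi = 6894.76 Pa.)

glacial till: 2100 kg/m³ × 9.80665 m/s² × 630 m = 1.297×10^7 Pa = 1882 psi
alluvium: 1960 kg/m³ × 9.80665 m/s² × 170 m = 3.268×10^6 Pa = 473.9 psi
mudstone: 2556 kg/m³ × 9.80665 m/s² × 7250 m = 1.817×10^8 Pa = 26357 psi
schist: 2765 kg/m³ × 9.80665 m/s² × 11260 m = 3.053×10^8 Pa = 44283 psi
diorite: 2780 kg/m³ × 9.80665 m/s² × 11910 m = 3.247×10^8 Pa = 47093 psi
Total = 1882 + 473.9 + 26357 + 44283 + 47093 = 1.2009×10^5 psi

120000 psi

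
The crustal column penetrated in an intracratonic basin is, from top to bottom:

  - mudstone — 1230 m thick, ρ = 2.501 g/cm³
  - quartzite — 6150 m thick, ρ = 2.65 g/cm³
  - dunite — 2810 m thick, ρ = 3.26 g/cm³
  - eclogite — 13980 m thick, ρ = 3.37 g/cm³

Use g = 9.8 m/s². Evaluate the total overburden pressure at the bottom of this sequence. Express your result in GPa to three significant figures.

0.741 GPa

mudstone: 2501 kg/m³ × 9.8 m/s² × 1230 m = 3.015×10^7 Pa = 0.03015 GPa
quartzite: 2650 kg/m³ × 9.8 m/s² × 6150 m = 1.597×10^8 Pa = 0.1597 GPa
dunite: 3260 kg/m³ × 9.8 m/s² × 2810 m = 8.977×10^7 Pa = 0.08977 GPa
eclogite: 3370 kg/m³ × 9.8 m/s² × 13980 m = 4.617×10^8 Pa = 0.4617 GPa
Total = 0.03015 + 0.1597 + 0.08977 + 0.4617 = 0.74134 GPa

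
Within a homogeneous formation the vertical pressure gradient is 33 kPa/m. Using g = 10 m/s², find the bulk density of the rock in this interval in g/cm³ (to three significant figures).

ρ = (dP/dz)/g = 33 kPa/m / 10 m/s² = 33000 Pa/m / 10 m/s² = 3300.0 kg/m³
= 3.300 g/cm³

3.30 g/cm³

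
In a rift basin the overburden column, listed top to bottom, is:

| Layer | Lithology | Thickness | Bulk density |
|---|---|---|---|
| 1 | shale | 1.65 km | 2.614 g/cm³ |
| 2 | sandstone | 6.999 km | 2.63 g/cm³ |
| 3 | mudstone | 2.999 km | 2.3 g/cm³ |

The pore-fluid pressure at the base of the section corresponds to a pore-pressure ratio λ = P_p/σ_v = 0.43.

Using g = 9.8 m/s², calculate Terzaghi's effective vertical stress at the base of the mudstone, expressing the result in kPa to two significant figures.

Overburden (lithostatic) stress σ_v:
shale: 2614 kg/m³ × 9.8 m/s² × 1650 m = 4.227×10^7 Pa = 42.27 MPa
sandstone: 2630 kg/m³ × 9.8 m/s² × 6999 m = 1.804×10^8 Pa = 180.4 MPa
mudstone: 2300 kg/m³ × 9.8 m/s² × 2999 m = 6.760×10^7 Pa = 67.60 MPa
Total = 42.27 + 180.4 + 67.60 = 290.26 MPa
Pore pressure P_p = λ·σ_v = 0.43 × 290.3 MPa = 124.8 MPa
Effective stress σ' = σ_v − P_p = 290.3 − 124.8 = 165.45 MPa = 1.6545×10^5 kPa

170000 kPa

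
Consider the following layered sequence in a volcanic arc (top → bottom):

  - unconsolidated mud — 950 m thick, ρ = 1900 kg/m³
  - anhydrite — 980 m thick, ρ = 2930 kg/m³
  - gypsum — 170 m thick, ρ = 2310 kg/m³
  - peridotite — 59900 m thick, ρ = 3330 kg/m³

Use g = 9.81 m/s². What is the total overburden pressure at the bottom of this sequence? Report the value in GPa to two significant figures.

unconsolidated mud: 1900 kg/m³ × 9.81 m/s² × 950 m = 1.771×10^7 Pa = 0.01771 GPa
anhydrite: 2930 kg/m³ × 9.81 m/s² × 980 m = 2.817×10^7 Pa = 0.02817 GPa
gypsum: 2310 kg/m³ × 9.81 m/s² × 170 m = 3.852×10^6 Pa = 3.852×10^-3 GPa
peridotite: 3330 kg/m³ × 9.81 m/s² × 59900 m = 1.957×10^9 Pa = 1.957 GPa
Total = 0.01771 + 0.02817 + 3.852×10^-3 + 1.957 = 2.0065 GPa

2.0 GPa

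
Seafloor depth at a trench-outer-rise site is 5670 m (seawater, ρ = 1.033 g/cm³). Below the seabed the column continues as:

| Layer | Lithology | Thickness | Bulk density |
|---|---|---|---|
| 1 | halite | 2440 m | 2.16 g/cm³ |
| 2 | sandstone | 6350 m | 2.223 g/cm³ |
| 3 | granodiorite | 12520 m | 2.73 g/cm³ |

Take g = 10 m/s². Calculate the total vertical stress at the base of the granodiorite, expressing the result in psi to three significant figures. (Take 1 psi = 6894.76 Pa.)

seawater: 1033 kg/m³ × 10 m/s² × 5670 m = 5.857×10^7 Pa = 8495 psi
halite: 2160 kg/m³ × 10 m/s² × 2440 m = 5.270×10^7 Pa = 7644 psi
sandstone: 2223 kg/m³ × 10 m/s² × 6350 m = 1.412×10^8 Pa = 20474 psi
granodiorite: 2730 kg/m³ × 10 m/s² × 12520 m = 3.418×10^8 Pa = 49573 psi
Total = 8495 + 7644 + 20474 + 49573 = 86186 psi

86200 psi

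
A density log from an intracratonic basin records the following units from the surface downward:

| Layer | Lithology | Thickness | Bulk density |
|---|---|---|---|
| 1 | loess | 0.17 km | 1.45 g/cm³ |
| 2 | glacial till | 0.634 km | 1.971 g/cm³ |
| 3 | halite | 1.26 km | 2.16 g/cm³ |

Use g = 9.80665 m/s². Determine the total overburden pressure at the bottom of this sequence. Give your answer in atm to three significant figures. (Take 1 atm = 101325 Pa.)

408 atm

loess: 1450 kg/m³ × 9.80665 m/s² × 170 m = 2.417×10^6 Pa = 23.86 atm
glacial till: 1971 kg/m³ × 9.80665 m/s² × 634 m = 1.225×10^7 Pa = 120.9 atm
halite: 2160 kg/m³ × 9.80665 m/s² × 1260 m = 2.669×10^7 Pa = 263.4 atm
Total = 23.86 + 120.9 + 263.4 = 408.21 atm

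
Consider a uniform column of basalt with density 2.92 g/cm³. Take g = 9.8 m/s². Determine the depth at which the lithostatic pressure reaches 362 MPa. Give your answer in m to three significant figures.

12700 m

h = P/(ρg) = 362 MPa / (2920 kg/m³ × 9.8 m/s²) = 3.620×10^8 Pa / 28616 Pa/m = 12650 m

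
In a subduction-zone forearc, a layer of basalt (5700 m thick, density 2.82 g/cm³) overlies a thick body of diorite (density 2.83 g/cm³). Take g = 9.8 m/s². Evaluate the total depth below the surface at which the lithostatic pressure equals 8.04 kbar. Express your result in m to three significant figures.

Pressure at base of upper layers: 2820×9.8×5700 = 1.575×10^8 Pa = 1.575 kbar
Remaining pressure to be supplied by diorite: 8.040×10^8 − 1.575×10^8 = 6.465×10^8 Pa
Additional depth in diorite = 6.465×10^8 Pa / (2830 kg/m³ × 9.8 m/s²) = 23310 m
Total depth = 5700 m + 23310 m = 29010 m

29000 m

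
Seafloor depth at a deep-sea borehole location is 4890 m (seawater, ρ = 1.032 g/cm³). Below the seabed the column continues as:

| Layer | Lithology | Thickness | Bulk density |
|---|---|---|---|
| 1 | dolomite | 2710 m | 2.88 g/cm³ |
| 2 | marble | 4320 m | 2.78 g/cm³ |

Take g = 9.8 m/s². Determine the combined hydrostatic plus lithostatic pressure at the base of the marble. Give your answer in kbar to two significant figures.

2.4 kbar

seawater: 1032 kg/m³ × 9.8 m/s² × 4890 m = 4.946×10^7 Pa = 0.4946 kbar
dolomite: 2880 kg/m³ × 9.8 m/s² × 2710 m = 7.649×10^7 Pa = 0.7649 kbar
marble: 2780 kg/m³ × 9.8 m/s² × 4320 m = 1.177×10^8 Pa = 1.177 kbar
Total = 0.4946 + 0.7649 + 1.177 = 2.4364 kbar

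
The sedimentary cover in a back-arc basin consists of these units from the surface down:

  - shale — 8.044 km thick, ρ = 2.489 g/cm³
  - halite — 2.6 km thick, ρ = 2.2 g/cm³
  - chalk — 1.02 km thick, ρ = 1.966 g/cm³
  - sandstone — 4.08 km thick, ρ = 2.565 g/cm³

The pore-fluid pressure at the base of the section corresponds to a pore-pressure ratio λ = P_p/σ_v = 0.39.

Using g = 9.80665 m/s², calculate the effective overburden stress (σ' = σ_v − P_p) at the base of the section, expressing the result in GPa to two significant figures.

Overburden (lithostatic) stress σ_v:
shale: 2489 kg/m³ × 9.80665 m/s² × 8044 m = 1.963×10^8 Pa = 196.3 MPa
halite: 2200 kg/m³ × 9.80665 m/s² × 2600 m = 5.609×10^7 Pa = 56.09 MPa
chalk: 1966 kg/m³ × 9.80665 m/s² × 1020 m = 1.967×10^7 Pa = 19.67 MPa
sandstone: 2565 kg/m³ × 9.80665 m/s² × 4080 m = 1.026×10^8 Pa = 102.6 MPa
Total = 196.3 + 56.09 + 19.67 + 102.6 = 374.73 MPa
Pore pressure P_p = λ·σ_v = 0.39 × 374.7 MPa = 146.1 MPa
Effective stress σ' = σ_v − P_p = 374.7 − 146.1 = 228.59 MPa = 0.22859 GPa

0.23 GPa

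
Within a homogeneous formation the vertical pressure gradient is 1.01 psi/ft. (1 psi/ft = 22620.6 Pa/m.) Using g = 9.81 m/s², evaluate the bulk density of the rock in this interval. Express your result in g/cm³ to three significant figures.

ρ = (dP/dz)/g = 1.01 psi/ft / 9.81 m/s² = 22847 Pa/m / 9.81 m/s² = 2328.9 kg/m³
= 2.329 g/cm³

2.33 g/cm³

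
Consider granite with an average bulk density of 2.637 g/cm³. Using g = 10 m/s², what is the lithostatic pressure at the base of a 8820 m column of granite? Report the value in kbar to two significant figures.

granite: 2637 kg/m³ × 10 m/s² × 8820 m = 2.326×10^8 Pa = 2.326 kbar

2.3 kbar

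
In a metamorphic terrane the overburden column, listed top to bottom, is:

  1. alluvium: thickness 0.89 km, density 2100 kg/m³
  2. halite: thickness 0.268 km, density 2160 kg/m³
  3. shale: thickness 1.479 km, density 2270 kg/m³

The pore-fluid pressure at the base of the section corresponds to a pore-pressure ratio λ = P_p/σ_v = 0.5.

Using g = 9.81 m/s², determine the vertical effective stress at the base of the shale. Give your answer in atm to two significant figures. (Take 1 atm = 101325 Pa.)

Overburden (lithostatic) stress σ_v:
alluvium: 2100 kg/m³ × 9.81 m/s² × 890 m = 1.833×10^7 Pa = 18.33 MPa
halite: 2160 kg/m³ × 9.81 m/s² × 268 m = 5.679×10^6 Pa = 5.679 MPa
shale: 2270 kg/m³ × 9.81 m/s² × 1479 m = 3.294×10^7 Pa = 32.94 MPa
Total = 18.33 + 5.679 + 32.94 = 56.949 MPa
Pore pressure P_p = λ·σ_v = 0.5 × 56.95 MPa = 28.47 MPa
Effective stress σ' = σ_v − P_p = 56.95 − 28.47 = 28.475 MPa = 281.02 atm

280 atm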